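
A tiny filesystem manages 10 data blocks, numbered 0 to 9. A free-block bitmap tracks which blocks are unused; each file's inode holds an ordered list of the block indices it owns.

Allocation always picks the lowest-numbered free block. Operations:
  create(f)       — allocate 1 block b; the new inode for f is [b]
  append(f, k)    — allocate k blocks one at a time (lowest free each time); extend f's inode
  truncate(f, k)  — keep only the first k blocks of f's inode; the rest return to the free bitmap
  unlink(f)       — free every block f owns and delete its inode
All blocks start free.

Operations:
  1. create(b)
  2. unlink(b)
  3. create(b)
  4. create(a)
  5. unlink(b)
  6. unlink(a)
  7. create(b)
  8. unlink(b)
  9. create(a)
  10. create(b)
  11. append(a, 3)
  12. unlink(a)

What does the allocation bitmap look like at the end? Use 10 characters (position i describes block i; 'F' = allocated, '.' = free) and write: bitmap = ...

after create(b) → b:[0]  free=[F.........]
after unlink(b) →   free=[..........]
after create(b) → b:[0]  free=[F.........]
after create(a) → a:[1], b:[0]  free=[FF........]
after unlink(b) → a:[1]  free=[.F........]
after unlink(a) →   free=[..........]
after create(b) → b:[0]  free=[F.........]
after unlink(b) →   free=[..........]
after create(a) → a:[0]  free=[F.........]
after create(b) → a:[0], b:[1]  free=[FF........]
after append(a, 3) → a:[0, 2, 3, 4], b:[1]  free=[FFFFF.....]
after unlink(a) → b:[1]  free=[.F........]

bitmap = .F........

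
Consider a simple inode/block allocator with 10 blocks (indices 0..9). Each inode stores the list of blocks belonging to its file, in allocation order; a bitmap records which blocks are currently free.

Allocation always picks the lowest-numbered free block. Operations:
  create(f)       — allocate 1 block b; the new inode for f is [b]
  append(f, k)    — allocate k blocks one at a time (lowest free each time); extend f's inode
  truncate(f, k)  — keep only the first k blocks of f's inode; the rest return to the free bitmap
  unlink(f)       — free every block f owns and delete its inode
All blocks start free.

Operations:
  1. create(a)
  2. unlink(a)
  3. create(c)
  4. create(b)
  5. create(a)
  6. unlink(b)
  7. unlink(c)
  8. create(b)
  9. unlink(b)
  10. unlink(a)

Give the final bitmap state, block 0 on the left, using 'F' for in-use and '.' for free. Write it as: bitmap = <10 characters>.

after create(a) → a:[0]  free=[F.........]
after unlink(a) →   free=[..........]
after create(c) → c:[0]  free=[F.........]
after create(b) → b:[1], c:[0]  free=[FF........]
after create(a) → a:[2], b:[1], c:[0]  free=[FFF.......]
after unlink(b) → a:[2], c:[0]  free=[F.F.......]
after unlink(c) → a:[2]  free=[..F.......]
after create(b) → a:[2], b:[0]  free=[F.F.......]
after unlink(b) → a:[2]  free=[..F.......]
after unlink(a) →   free=[..........]

bitmap = ..........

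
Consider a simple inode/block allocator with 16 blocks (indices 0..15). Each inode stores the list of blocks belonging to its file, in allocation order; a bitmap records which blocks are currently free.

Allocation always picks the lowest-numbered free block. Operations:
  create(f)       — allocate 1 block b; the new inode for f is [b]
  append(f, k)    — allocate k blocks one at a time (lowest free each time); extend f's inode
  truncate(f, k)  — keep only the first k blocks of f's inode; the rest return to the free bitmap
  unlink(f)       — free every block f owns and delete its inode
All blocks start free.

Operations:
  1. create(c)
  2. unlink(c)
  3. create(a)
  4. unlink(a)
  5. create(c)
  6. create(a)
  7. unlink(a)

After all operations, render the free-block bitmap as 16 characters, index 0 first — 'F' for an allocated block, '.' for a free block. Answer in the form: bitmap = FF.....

bitmap = F...............

[1] create(c) — c=0 (map F...............)
[2] unlink(c) —  (map ................)
[3] create(a) — a=0 (map F...............)
[4] unlink(a) —  (map ................)
[5] create(c) — c=0 (map F...............)
[6] create(a) — a=1 c=0 (map FF..............)
[7] unlink(a) — c=0 (map F...............)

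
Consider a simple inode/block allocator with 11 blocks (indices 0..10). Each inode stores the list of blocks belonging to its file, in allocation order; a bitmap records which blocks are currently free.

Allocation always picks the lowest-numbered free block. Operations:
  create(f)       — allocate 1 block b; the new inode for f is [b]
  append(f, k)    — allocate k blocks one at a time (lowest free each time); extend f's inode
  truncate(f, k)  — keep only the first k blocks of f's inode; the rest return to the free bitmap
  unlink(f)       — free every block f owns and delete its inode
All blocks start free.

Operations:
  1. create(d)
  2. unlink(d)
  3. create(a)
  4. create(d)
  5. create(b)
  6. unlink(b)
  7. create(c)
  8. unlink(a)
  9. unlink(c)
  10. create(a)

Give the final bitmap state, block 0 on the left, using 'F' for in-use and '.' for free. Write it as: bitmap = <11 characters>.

bitmap = FF.........

after create(d) → d:[0]  free=[F..........]
after unlink(d) →   free=[...........]
after create(a) → a:[0]  free=[F..........]
after create(d) → a:[0], d:[1]  free=[FF.........]
after create(b) → a:[0], b:[2], d:[1]  free=[FFF........]
after unlink(b) → a:[0], d:[1]  free=[FF.........]
after create(c) → a:[0], c:[2], d:[1]  free=[FFF........]
after unlink(a) → c:[2], d:[1]  free=[.FF........]
after unlink(c) → d:[1]  free=[.F.........]
after create(a) → a:[0], d:[1]  free=[FF.........]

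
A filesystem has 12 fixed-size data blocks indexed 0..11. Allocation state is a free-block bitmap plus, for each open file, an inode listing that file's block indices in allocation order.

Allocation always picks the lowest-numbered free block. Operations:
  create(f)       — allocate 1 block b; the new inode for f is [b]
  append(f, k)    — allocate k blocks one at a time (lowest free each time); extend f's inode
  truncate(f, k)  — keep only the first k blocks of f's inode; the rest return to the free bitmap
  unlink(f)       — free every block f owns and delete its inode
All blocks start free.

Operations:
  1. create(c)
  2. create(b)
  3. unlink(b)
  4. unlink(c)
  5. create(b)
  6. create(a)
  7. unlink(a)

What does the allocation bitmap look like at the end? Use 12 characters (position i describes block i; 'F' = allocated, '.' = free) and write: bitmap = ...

[1] create(c) — c=0 (map F...........)
[2] create(b) — b=1 c=0 (map FF..........)
[3] unlink(b) — c=0 (map F...........)
[4] unlink(c) —  (map ............)
[5] create(b) — b=0 (map F...........)
[6] create(a) — a=1 b=0 (map FF..........)
[7] unlink(a) — b=0 (map F...........)

bitmap = F...........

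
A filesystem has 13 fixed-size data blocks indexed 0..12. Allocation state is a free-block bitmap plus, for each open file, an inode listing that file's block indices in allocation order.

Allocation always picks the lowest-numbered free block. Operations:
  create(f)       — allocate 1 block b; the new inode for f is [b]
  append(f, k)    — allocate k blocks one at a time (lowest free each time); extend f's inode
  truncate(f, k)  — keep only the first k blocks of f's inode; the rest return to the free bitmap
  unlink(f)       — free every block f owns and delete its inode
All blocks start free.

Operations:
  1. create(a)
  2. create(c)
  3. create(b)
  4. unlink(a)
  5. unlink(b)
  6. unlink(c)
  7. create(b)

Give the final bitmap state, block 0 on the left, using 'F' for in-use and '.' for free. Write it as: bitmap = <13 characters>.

create(a): bitmap=F............ | a=[0]
create(c): bitmap=FF........... | a=[0] c=[1]
create(b): bitmap=FFF.......... | a=[0] b=[2] c=[1]
unlink(a): bitmap=.FF.......... | b=[2] c=[1]
unlink(b): bitmap=.F........... | c=[1]
unlink(c): bitmap=............. | 
create(b): bitmap=F............ | b=[0]

bitmap = F............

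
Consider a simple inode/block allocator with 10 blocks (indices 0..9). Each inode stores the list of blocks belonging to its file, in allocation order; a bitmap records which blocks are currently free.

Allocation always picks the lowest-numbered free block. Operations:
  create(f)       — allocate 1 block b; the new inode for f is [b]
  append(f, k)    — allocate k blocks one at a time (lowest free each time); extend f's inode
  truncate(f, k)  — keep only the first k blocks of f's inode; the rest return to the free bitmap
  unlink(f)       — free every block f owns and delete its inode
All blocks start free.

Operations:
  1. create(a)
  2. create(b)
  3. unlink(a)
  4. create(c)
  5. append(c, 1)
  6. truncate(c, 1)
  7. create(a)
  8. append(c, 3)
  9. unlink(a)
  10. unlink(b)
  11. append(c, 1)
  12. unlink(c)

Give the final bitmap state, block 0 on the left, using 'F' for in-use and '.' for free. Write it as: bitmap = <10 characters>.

create(a): bitmap=F......... | a=[0]
create(b): bitmap=FF........ | a=[0] b=[1]
unlink(a): bitmap=.F........ | b=[1]
create(c): bitmap=FF........ | b=[1] c=[0]
append(c, 1): bitmap=FFF....... | b=[1] c=[0, 2]
truncate(c, 1): bitmap=FF........ | b=[1] c=[0]
create(a): bitmap=FFF....... | a=[2] b=[1] c=[0]
append(c, 3): bitmap=FFFFFF.... | a=[2] b=[1] c=[0, 3, 4, 5]
unlink(a): bitmap=FF.FFF.... | b=[1] c=[0, 3, 4, 5]
unlink(b): bitmap=F..FFF.... | c=[0, 3, 4, 5]
append(c, 1): bitmap=FF.FFF.... | c=[0, 3, 4, 5, 1]
unlink(c): bitmap=.......... | 

bitmap = ..........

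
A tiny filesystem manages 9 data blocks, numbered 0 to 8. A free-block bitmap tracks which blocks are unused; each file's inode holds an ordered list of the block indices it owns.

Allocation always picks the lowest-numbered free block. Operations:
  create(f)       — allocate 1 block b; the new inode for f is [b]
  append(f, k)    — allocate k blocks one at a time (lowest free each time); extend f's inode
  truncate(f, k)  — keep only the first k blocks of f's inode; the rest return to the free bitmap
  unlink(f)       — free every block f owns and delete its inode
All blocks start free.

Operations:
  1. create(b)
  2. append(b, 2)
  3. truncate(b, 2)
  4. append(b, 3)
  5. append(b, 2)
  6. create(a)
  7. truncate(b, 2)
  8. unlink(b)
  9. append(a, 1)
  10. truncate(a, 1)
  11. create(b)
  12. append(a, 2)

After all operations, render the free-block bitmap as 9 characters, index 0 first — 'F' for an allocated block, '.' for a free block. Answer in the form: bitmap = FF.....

bitmap = FFF....F.

  1. create(b)  ⇒  F........  {b→[0]}
  2. append(b, 2)  ⇒  FFF......  {b→[0, 1, 2]}
  3. truncate(b, 2)  ⇒  FF.......  {b→[0, 1]}
  4. append(b, 3)  ⇒  FFFFF....  {b→[0, 1, 2, 3, 4]}
  5. append(b, 2)  ⇒  FFFFFFF..  {b→[0, 1, 2, 3, 4, 5, 6]}
  6. create(a)  ⇒  FFFFFFFF.  {a→[7]; b→[0, 1, 2, 3, 4, 5, 6]}
  7. truncate(b, 2)  ⇒  FF.....F.  {a→[7]; b→[0, 1]}
  8. unlink(b)  ⇒  .......F.  {a→[7]}
  9. append(a, 1)  ⇒  F......F.  {a→[7, 0]}
  10. truncate(a, 1)  ⇒  .......F.  {a→[7]}
  11. create(b)  ⇒  F......F.  {a→[7]; b→[0]}
  12. append(a, 2)  ⇒  FFF....F.  {a→[7, 1, 2]; b→[0]}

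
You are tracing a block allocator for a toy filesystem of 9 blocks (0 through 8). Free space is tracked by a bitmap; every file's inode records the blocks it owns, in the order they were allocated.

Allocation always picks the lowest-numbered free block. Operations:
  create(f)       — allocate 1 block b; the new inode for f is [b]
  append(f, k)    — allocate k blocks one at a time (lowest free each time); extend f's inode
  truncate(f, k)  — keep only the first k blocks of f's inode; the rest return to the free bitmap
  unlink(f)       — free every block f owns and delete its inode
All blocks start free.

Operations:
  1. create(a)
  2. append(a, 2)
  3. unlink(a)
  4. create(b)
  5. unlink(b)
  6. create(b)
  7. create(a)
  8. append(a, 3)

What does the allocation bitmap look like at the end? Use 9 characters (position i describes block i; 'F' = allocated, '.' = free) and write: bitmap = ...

bitmap = FFFFF....

after create(a) → a:[0]  free=[F........]
after append(a, 2) → a:[0, 1, 2]  free=[FFF......]
after unlink(a) →   free=[.........]
after create(b) → b:[0]  free=[F........]
after unlink(b) →   free=[.........]
after create(b) → b:[0]  free=[F........]
after create(a) → a:[1], b:[0]  free=[FF.......]
after append(a, 3) → a:[1, 2, 3, 4], b:[0]  free=[FFFFF....]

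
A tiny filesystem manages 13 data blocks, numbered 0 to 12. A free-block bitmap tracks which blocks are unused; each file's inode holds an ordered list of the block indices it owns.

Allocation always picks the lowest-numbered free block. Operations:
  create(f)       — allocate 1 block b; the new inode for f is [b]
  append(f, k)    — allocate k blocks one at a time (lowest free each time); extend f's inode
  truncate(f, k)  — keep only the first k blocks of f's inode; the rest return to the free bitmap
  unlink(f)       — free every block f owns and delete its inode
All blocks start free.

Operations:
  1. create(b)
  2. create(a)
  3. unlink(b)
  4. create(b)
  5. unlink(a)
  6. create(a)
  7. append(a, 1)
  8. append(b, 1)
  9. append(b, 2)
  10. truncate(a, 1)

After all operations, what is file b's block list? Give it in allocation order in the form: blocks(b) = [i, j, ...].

create(b): bitmap=F............ | b=[0]
create(a): bitmap=FF........... | a=[1] b=[0]
unlink(b): bitmap=.F........... | a=[1]
create(b): bitmap=FF........... | a=[1] b=[0]
unlink(a): bitmap=F............ | b=[0]
create(a): bitmap=FF........... | a=[1] b=[0]
append(a, 1): bitmap=FFF.......... | a=[1, 2] b=[0]
append(b, 1): bitmap=FFFF......... | a=[1, 2] b=[0, 3]
append(b, 2): bitmap=FFFFFF....... | a=[1, 2] b=[0, 3, 4, 5]
truncate(a, 1): bitmap=FF.FFF....... | a=[1] b=[0, 3, 4, 5]

blocks(b) = [0, 3, 4, 5]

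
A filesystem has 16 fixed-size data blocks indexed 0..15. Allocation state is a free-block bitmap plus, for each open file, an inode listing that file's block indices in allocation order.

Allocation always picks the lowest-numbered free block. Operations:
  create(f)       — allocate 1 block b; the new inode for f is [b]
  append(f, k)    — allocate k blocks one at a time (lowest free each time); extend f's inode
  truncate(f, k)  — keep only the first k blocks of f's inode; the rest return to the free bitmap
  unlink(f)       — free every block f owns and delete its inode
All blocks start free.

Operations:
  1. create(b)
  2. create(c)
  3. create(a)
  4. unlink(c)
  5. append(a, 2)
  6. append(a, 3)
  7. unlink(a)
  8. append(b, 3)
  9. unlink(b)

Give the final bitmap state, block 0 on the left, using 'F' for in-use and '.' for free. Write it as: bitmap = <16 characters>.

bitmap = ................

  1. create(b)  ⇒  F...............  {b→[0]}
  2. create(c)  ⇒  FF..............  {b→[0]; c→[1]}
  3. create(a)  ⇒  FFF.............  {a→[2]; b→[0]; c→[1]}
  4. unlink(c)  ⇒  F.F.............  {a→[2]; b→[0]}
  5. append(a, 2)  ⇒  FFFF............  {a→[2, 1, 3]; b→[0]}
  6. append(a, 3)  ⇒  FFFFFFF.........  {a→[2, 1, 3, 4, 5, 6]; b→[0]}
  7. unlink(a)  ⇒  F...............  {b→[0]}
  8. append(b, 3)  ⇒  FFFF............  {b→[0, 1, 2, 3]}
  9. unlink(b)  ⇒  ................  {}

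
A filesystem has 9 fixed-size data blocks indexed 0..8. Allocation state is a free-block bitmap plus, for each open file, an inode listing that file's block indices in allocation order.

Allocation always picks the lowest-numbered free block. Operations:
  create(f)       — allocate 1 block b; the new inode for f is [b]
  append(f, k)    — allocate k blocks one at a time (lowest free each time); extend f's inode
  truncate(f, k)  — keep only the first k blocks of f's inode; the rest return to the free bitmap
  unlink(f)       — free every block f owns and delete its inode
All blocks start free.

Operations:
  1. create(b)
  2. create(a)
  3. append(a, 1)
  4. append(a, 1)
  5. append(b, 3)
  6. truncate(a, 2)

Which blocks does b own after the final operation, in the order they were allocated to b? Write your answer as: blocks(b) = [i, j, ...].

create(b): bitmap=F........ | b=[0]
create(a): bitmap=FF....... | a=[1] b=[0]
append(a, 1): bitmap=FFF...... | a=[1, 2] b=[0]
append(a, 1): bitmap=FFFF..... | a=[1, 2, 3] b=[0]
append(b, 3): bitmap=FFFFFFF.. | a=[1, 2, 3] b=[0, 4, 5, 6]
truncate(a, 2): bitmap=FFF.FFF.. | a=[1, 2] b=[0, 4, 5, 6]

blocks(b) = [0, 4, 5, 6]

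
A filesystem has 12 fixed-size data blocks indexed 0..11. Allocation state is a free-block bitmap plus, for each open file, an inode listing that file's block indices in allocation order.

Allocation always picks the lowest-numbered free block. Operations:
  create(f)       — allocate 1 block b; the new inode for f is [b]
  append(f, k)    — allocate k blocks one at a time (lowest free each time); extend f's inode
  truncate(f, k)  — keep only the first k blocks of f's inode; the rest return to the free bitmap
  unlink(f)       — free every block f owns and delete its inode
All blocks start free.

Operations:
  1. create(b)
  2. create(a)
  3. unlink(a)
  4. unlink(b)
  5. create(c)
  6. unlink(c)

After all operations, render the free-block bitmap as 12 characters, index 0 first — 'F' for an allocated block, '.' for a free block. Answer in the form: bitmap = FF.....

create(b): bitmap=F........... | b=[0]
create(a): bitmap=FF.......... | a=[1] b=[0]
unlink(a): bitmap=F........... | b=[0]
unlink(b): bitmap=............ | 
create(c): bitmap=F........... | c=[0]
unlink(c): bitmap=............ | 

bitmap = ............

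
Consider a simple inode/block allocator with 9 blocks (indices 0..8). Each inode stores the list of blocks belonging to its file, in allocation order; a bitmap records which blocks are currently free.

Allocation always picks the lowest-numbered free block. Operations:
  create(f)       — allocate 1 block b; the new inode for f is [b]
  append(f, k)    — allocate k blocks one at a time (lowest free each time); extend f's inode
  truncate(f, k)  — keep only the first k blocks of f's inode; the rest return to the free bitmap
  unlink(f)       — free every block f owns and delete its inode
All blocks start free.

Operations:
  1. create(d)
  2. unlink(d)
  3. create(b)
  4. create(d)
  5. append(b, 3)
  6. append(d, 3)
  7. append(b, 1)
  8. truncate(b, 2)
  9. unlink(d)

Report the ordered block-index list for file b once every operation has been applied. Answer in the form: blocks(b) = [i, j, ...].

blocks(b) = [0, 2]

create(d): bitmap=F........ | d=[0]
unlink(d): bitmap=......... | 
create(b): bitmap=F........ | b=[0]
create(d): bitmap=FF....... | b=[0] d=[1]
append(b, 3): bitmap=FFFFF.... | b=[0, 2, 3, 4] d=[1]
append(d, 3): bitmap=FFFFFFFF. | b=[0, 2, 3, 4] d=[1, 5, 6, 7]
append(b, 1): bitmap=FFFFFFFFF | b=[0, 2, 3, 4, 8] d=[1, 5, 6, 7]
truncate(b, 2): bitmap=FFF..FFF. | b=[0, 2] d=[1, 5, 6, 7]
unlink(d): bitmap=F.F...... | b=[0, 2]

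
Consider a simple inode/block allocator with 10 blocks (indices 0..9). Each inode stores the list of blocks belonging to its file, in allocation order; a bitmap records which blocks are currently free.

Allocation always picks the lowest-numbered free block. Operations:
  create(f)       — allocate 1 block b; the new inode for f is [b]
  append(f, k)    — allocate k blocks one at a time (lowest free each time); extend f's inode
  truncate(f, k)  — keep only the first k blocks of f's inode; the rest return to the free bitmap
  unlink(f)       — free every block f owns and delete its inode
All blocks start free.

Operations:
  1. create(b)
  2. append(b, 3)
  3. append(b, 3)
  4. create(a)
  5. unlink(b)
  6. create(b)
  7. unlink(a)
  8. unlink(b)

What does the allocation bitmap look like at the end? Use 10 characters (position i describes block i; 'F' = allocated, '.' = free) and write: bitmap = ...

bitmap = ..........

  1. create(b)  ⇒  F.........  {b→[0]}
  2. append(b, 3)  ⇒  FFFF......  {b→[0, 1, 2, 3]}
  3. append(b, 3)  ⇒  FFFFFFF...  {b→[0, 1, 2, 3, 4, 5, 6]}
  4. create(a)  ⇒  FFFFFFFF..  {a→[7]; b→[0, 1, 2, 3, 4, 5, 6]}
  5. unlink(b)  ⇒  .......F..  {a→[7]}
  6. create(b)  ⇒  F......F..  {a→[7]; b→[0]}
  7. unlink(a)  ⇒  F.........  {b→[0]}
  8. unlink(b)  ⇒  ..........  {}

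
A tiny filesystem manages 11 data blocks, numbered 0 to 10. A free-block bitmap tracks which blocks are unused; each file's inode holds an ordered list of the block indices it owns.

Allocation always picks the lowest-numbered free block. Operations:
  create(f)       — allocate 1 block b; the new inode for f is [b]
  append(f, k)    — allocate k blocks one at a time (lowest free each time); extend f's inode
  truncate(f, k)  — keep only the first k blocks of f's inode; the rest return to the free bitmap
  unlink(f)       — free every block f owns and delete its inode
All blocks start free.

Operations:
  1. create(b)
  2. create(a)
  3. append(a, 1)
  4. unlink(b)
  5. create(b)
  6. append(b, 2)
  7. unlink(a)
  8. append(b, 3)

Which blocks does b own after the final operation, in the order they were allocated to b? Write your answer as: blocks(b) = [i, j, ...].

blocks(b) = [0, 3, 4, 1, 2, 5]

  1. create(b)  ⇒  F..........  {b→[0]}
  2. create(a)  ⇒  FF.........  {a→[1]; b→[0]}
  3. append(a, 1)  ⇒  FFF........  {a→[1, 2]; b→[0]}
  4. unlink(b)  ⇒  .FF........  {a→[1, 2]}
  5. create(b)  ⇒  FFF........  {a→[1, 2]; b→[0]}
  6. append(b, 2)  ⇒  FFFFF......  {a→[1, 2]; b→[0, 3, 4]}
  7. unlink(a)  ⇒  F..FF......  {b→[0, 3, 4]}
  8. append(b, 3)  ⇒  FFFFFF.....  {b→[0, 3, 4, 1, 2, 5]}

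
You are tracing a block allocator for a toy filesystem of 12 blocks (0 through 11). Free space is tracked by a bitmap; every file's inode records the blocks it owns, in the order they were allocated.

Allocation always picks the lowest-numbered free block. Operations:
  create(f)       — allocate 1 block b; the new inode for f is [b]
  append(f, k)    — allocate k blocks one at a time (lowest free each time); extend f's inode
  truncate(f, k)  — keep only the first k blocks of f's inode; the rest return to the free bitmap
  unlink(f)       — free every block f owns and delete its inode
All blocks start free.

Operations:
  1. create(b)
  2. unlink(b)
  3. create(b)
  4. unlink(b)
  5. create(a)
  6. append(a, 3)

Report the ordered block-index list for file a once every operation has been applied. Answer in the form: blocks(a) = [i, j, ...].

create(b): bitmap=F........... | b=[0]
unlink(b): bitmap=............ | 
create(b): bitmap=F........... | b=[0]
unlink(b): bitmap=............ | 
create(a): bitmap=F........... | a=[0]
append(a, 3): bitmap=FFFF........ | a=[0, 1, 2, 3]

blocks(a) = [0, 1, 2, 3]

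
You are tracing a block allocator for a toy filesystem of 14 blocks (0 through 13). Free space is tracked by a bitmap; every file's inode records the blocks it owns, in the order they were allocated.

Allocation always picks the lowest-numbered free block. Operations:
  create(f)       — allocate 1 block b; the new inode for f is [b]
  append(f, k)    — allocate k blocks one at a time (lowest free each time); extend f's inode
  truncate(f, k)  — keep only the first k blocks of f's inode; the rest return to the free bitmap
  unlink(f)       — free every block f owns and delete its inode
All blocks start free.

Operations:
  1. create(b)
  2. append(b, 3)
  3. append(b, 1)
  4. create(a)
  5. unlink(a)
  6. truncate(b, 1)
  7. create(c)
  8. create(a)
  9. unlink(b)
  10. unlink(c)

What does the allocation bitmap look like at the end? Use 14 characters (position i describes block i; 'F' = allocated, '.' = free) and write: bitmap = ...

bitmap = ..F...........

[1] create(b) — b=0 (map F.............)
[2] append(b, 3) — b=0,1,2,3 (map FFFF..........)
[3] append(b, 1) — b=0,1,2,3,4 (map FFFFF.........)
[4] create(a) — a=5 b=0,1,2,3,4 (map FFFFFF........)
[5] unlink(a) — b=0,1,2,3,4 (map FFFFF.........)
[6] truncate(b, 1) — b=0 (map F.............)
[7] create(c) — b=0 c=1 (map FF............)
[8] create(a) — a=2 b=0 c=1 (map FFF...........)
[9] unlink(b) — a=2 c=1 (map .FF...........)
[10] unlink(c) — a=2 (map ..F...........)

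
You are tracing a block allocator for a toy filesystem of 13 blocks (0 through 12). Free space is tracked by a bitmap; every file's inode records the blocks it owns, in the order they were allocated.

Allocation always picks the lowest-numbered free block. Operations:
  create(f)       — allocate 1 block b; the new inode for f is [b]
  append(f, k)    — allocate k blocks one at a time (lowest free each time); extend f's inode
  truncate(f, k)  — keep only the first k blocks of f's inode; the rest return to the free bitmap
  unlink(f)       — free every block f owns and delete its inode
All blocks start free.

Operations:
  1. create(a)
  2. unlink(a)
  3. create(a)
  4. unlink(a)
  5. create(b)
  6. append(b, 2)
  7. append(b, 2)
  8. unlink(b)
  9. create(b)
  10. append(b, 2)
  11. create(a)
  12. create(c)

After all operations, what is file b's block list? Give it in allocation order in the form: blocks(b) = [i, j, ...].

blocks(b) = [0, 1, 2]

create(a): bitmap=F............ | a=[0]
unlink(a): bitmap=............. | 
create(a): bitmap=F............ | a=[0]
unlink(a): bitmap=............. | 
create(b): bitmap=F............ | b=[0]
append(b, 2): bitmap=FFF.......... | b=[0, 1, 2]
append(b, 2): bitmap=FFFFF........ | b=[0, 1, 2, 3, 4]
unlink(b): bitmap=............. | 
create(b): bitmap=F............ | b=[0]
append(b, 2): bitmap=FFF.......... | b=[0, 1, 2]
create(a): bitmap=FFFF......... | a=[3] b=[0, 1, 2]
create(c): bitmap=FFFFF........ | a=[3] b=[0, 1, 2] c=[4]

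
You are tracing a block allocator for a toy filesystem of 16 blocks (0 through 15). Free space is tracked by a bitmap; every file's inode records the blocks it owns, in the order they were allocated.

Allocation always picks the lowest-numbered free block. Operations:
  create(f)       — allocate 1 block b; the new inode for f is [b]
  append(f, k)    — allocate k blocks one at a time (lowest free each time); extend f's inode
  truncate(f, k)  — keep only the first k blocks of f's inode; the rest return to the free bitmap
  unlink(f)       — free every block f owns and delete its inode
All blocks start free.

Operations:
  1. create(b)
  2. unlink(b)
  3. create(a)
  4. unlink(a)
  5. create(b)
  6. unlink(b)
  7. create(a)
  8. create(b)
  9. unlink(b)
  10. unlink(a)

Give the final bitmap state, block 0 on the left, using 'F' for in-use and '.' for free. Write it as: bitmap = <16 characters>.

after create(b) → b:[0]  free=[F...............]
after unlink(b) →   free=[................]
after create(a) → a:[0]  free=[F...............]
after unlink(a) →   free=[................]
after create(b) → b:[0]  free=[F...............]
after unlink(b) →   free=[................]
after create(a) → a:[0]  free=[F...............]
after create(b) → a:[0], b:[1]  free=[FF..............]
after unlink(b) → a:[0]  free=[F...............]
after unlink(a) →   free=[................]

bitmap = ................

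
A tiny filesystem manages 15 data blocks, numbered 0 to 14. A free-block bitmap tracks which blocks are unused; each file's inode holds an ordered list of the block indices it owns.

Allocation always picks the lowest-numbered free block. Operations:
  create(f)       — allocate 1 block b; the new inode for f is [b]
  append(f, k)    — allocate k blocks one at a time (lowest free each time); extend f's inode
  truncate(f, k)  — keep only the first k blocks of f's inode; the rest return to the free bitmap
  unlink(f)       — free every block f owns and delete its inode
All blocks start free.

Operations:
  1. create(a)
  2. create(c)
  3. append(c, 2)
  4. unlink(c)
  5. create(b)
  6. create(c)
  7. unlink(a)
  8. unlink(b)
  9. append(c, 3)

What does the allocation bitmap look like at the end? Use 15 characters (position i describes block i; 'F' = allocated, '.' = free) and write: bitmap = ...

  1. create(a)  ⇒  F..............  {a→[0]}
  2. create(c)  ⇒  FF.............  {a→[0]; c→[1]}
  3. append(c, 2)  ⇒  FFFF...........  {a→[0]; c→[1, 2, 3]}
  4. unlink(c)  ⇒  F..............  {a→[0]}
  5. create(b)  ⇒  FF.............  {a→[0]; b→[1]}
  6. create(c)  ⇒  FFF............  {a→[0]; b→[1]; c→[2]}
  7. unlink(a)  ⇒  .FF............  {b→[1]; c→[2]}
  8. unlink(b)  ⇒  ..F............  {c→[2]}
  9. append(c, 3)  ⇒  FFFF...........  {c→[2, 0, 1, 3]}

bitmap = FFFF...........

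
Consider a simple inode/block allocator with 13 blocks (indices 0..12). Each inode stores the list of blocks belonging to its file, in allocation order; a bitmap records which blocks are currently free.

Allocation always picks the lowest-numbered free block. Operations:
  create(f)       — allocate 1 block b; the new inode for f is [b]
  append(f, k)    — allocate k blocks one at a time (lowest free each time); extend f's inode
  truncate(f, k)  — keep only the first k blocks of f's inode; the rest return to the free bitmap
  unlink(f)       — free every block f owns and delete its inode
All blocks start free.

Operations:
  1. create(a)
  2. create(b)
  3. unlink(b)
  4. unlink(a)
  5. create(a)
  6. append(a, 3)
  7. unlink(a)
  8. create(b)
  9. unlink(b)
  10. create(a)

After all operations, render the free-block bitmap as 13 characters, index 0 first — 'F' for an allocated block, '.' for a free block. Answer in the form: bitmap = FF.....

bitmap = F............

[1] create(a) — a=0 (map F............)
[2] create(b) — a=0 b=1 (map FF...........)
[3] unlink(b) — a=0 (map F............)
[4] unlink(a) —  (map .............)
[5] create(a) — a=0 (map F............)
[6] append(a, 3) — a=0,1,2,3 (map FFFF.........)
[7] unlink(a) —  (map .............)
[8] create(b) — b=0 (map F............)
[9] unlink(b) —  (map .............)
[10] create(a) — a=0 (map F............)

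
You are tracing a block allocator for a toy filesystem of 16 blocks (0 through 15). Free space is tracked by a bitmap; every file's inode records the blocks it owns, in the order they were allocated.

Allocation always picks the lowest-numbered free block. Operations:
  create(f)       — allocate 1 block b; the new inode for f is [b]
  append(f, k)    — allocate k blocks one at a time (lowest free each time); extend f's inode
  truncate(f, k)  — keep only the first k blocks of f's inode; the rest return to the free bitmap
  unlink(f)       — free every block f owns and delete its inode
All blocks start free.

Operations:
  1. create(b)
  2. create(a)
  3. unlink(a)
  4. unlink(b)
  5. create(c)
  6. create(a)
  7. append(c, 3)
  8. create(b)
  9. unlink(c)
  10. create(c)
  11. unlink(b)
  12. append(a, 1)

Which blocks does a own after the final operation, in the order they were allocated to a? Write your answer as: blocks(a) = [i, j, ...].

blocks(a) = [1, 2]

  1. create(b)  ⇒  F...............  {b→[0]}
  2. create(a)  ⇒  FF..............  {a→[1]; b→[0]}
  3. unlink(a)  ⇒  F...............  {b→[0]}
  4. unlink(b)  ⇒  ................  {}
  5. create(c)  ⇒  F...............  {c→[0]}
  6. create(a)  ⇒  FF..............  {a→[1]; c→[0]}
  7. append(c, 3)  ⇒  FFFFF...........  {a→[1]; c→[0, 2, 3, 4]}
  8. create(b)  ⇒  FFFFFF..........  {a→[1]; b→[5]; c→[0, 2, 3, 4]}
  9. unlink(c)  ⇒  .F...F..........  {a→[1]; b→[5]}
  10. create(c)  ⇒  FF...F..........  {a→[1]; b→[5]; c→[0]}
  11. unlink(b)  ⇒  FF..............  {a→[1]; c→[0]}
  12. append(a, 1)  ⇒  FFF.............  {a→[1, 2]; c→[0]}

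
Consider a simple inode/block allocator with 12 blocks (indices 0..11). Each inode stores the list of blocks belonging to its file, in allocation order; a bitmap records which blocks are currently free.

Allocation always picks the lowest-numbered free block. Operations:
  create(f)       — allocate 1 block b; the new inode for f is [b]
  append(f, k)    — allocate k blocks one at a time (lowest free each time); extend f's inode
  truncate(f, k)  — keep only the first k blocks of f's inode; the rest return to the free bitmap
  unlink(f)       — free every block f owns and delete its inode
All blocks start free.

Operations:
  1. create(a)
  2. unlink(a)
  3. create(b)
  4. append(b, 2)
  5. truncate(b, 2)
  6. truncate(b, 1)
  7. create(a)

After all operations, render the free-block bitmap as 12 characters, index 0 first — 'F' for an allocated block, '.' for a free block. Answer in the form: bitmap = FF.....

  1. create(a)  ⇒  F...........  {a→[0]}
  2. unlink(a)  ⇒  ............  {}
  3. create(b)  ⇒  F...........  {b→[0]}
  4. append(b, 2)  ⇒  FFF.........  {b→[0, 1, 2]}
  5. truncate(b, 2)  ⇒  FF..........  {b→[0, 1]}
  6. truncate(b, 1)  ⇒  F...........  {b→[0]}
  7. create(a)  ⇒  FF..........  {a→[1]; b→[0]}

bitmap = FF..........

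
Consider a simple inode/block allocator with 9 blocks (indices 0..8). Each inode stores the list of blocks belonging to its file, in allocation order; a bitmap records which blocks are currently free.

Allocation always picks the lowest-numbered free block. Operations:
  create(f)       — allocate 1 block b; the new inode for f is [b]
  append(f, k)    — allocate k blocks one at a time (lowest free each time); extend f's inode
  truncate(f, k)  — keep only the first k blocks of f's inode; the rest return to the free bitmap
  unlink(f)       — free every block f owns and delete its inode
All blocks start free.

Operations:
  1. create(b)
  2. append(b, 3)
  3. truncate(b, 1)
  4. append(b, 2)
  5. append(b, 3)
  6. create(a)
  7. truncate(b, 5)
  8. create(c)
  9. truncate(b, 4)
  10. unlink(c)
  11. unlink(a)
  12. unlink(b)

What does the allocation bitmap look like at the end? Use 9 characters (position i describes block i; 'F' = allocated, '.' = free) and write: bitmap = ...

create(b): bitmap=F........ | b=[0]
append(b, 3): bitmap=FFFF..... | b=[0, 1, 2, 3]
truncate(b, 1): bitmap=F........ | b=[0]
append(b, 2): bitmap=FFF...... | b=[0, 1, 2]
append(b, 3): bitmap=FFFFFF... | b=[0, 1, 2, 3, 4, 5]
create(a): bitmap=FFFFFFF.. | a=[6] b=[0, 1, 2, 3, 4, 5]
truncate(b, 5): bitmap=FFFFF.F.. | a=[6] b=[0, 1, 2, 3, 4]
create(c): bitmap=FFFFFFF.. | a=[6] b=[0, 1, 2, 3, 4] c=[5]
truncate(b, 4): bitmap=FFFF.FF.. | a=[6] b=[0, 1, 2, 3] c=[5]
unlink(c): bitmap=FFFF..F.. | a=[6] b=[0, 1, 2, 3]
unlink(a): bitmap=FFFF..... | b=[0, 1, 2, 3]
unlink(b): bitmap=......... | 

bitmap = .........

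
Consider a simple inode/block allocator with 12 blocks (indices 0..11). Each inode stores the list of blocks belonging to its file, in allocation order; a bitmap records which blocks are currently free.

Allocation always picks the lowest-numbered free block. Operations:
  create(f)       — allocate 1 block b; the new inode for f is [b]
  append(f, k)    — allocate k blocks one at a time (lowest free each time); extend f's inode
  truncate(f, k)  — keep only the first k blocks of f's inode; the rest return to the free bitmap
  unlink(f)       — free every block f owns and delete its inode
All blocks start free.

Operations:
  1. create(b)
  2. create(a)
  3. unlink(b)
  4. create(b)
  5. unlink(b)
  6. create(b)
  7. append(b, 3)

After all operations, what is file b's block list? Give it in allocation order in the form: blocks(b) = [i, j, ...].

  1. create(b)  ⇒  F...........  {b→[0]}
  2. create(a)  ⇒  FF..........  {a→[1]; b→[0]}
  3. unlink(b)  ⇒  .F..........  {a→[1]}
  4. create(b)  ⇒  FF..........  {a→[1]; b→[0]}
  5. unlink(b)  ⇒  .F..........  {a→[1]}
  6. create(b)  ⇒  FF..........  {a→[1]; b→[0]}
  7. append(b, 3)  ⇒  FFFFF.......  {a→[1]; b→[0, 2, 3, 4]}

blocks(b) = [0, 2, 3, 4]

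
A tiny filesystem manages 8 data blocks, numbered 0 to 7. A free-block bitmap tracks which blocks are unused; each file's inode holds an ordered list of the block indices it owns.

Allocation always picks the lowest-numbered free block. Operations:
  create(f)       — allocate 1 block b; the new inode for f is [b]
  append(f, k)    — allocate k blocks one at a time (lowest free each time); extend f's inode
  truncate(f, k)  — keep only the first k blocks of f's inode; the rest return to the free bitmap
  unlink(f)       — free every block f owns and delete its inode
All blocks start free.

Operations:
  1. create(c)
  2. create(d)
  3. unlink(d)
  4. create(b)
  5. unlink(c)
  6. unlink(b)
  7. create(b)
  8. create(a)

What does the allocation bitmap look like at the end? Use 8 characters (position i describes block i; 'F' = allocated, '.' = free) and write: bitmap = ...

after create(c) → c:[0]  free=[F.......]
after create(d) → c:[0], d:[1]  free=[FF......]
after unlink(d) → c:[0]  free=[F.......]
after create(b) → b:[1], c:[0]  free=[FF......]
after unlink(c) → b:[1]  free=[.F......]
after unlink(b) →   free=[........]
after create(b) → b:[0]  free=[F.......]
after create(a) → a:[1], b:[0]  free=[FF......]

bitmap = FF......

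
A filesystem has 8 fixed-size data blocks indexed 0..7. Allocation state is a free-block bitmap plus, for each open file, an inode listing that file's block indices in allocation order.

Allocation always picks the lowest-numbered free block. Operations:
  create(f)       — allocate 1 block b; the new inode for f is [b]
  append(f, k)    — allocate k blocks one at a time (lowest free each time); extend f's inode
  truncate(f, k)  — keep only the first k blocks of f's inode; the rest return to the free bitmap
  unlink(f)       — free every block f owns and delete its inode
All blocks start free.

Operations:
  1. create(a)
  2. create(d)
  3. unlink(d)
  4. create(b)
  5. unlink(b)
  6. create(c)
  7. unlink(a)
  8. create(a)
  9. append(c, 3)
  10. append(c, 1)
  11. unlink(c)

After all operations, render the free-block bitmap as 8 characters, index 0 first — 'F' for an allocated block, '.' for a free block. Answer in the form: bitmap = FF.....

after create(a) → a:[0]  free=[F.......]
after create(d) → a:[0], d:[1]  free=[FF......]
after unlink(d) → a:[0]  free=[F.......]
after create(b) → a:[0], b:[1]  free=[FF......]
after unlink(b) → a:[0]  free=[F.......]
after create(c) → a:[0], c:[1]  free=[FF......]
after unlink(a) → c:[1]  free=[.F......]
after create(a) → a:[0], c:[1]  free=[FF......]
after append(c, 3) → a:[0], c:[1, 2, 3, 4]  free=[FFFFF...]
after append(c, 1) → a:[0], c:[1, 2, 3, 4, 5]  free=[FFFFFF..]
after unlink(c) → a:[0]  free=[F.......]

bitmap = F.......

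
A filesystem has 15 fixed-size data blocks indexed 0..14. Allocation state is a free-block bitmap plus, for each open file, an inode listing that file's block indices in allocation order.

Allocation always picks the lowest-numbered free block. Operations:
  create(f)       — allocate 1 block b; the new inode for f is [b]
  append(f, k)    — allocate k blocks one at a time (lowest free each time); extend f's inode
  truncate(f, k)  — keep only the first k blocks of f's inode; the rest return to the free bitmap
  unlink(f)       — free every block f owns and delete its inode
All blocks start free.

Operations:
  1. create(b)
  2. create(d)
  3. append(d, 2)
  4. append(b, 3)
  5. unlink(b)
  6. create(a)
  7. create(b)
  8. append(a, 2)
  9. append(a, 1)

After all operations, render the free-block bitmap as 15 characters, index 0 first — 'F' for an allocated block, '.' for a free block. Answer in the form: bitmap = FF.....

bitmap = FFFFFFFF.......

create(b): bitmap=F.............. | b=[0]
create(d): bitmap=FF............. | b=[0] d=[1]
append(d, 2): bitmap=FFFF........... | b=[0] d=[1, 2, 3]
append(b, 3): bitmap=FFFFFFF........ | b=[0, 4, 5, 6] d=[1, 2, 3]
unlink(b): bitmap=.FFF........... | d=[1, 2, 3]
create(a): bitmap=FFFF........... | a=[0] d=[1, 2, 3]
create(b): bitmap=FFFFF.......... | a=[0] b=[4] d=[1, 2, 3]
append(a, 2): bitmap=FFFFFFF........ | a=[0, 5, 6] b=[4] d=[1, 2, 3]
append(a, 1): bitmap=FFFFFFFF....... | a=[0, 5, 6, 7] b=[4] d=[1, 2, 3]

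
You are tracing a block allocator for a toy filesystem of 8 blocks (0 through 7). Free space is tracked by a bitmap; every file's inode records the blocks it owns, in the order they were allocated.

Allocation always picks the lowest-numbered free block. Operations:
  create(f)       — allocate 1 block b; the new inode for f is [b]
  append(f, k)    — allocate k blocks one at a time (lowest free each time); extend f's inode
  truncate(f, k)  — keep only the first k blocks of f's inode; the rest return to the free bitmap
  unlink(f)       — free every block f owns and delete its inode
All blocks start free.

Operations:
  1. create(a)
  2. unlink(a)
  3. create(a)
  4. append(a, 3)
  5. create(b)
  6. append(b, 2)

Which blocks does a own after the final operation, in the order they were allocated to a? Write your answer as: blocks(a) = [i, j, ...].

[1] create(a) — a=0 (map F.......)
[2] unlink(a) —  (map ........)
[3] create(a) — a=0 (map F.......)
[4] append(a, 3) — a=0,1,2,3 (map FFFF....)
[5] create(b) — a=0,1,2,3 b=4 (map FFFFF...)
[6] append(b, 2) — a=0,1,2,3 b=4,5,6 (map FFFFFFF.)

blocks(a) = [0, 1, 2, 3]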